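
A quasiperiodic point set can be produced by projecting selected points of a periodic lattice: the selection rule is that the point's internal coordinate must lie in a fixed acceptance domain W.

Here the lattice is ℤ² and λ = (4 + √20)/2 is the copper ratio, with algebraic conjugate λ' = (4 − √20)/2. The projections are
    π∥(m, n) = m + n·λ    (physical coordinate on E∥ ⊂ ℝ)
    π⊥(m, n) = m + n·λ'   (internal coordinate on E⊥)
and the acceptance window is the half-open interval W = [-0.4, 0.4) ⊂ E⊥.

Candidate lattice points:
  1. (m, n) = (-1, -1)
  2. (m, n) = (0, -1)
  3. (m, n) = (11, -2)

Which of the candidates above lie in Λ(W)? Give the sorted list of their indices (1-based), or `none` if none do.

2

λ' = (4−√20)/2 ≈ -0.23607.
candidate 1: (m,n)=(-1,-1) → π∥ = -1-1·λ ≈ -5.23607, π⊥ = -1-1·λ' ≈ -0.76393 ∉ [-0.4, 0.4) ⇒ out
candidate 2: (m,n)=(0,-1) → π∥ = 0-1·λ ≈ -4.23607, π⊥ = 0-1·λ' ≈ 0.23607 ∈ [-0.4, 0.4) ⇒ IN Λ
candidate 3: (m,n)=(11,-2) → π∥ = 11-2·λ ≈ 2.52786, π⊥ = 11-2·λ' ≈ 11.47214 ∉ [-0.4, 0.4) ⇒ out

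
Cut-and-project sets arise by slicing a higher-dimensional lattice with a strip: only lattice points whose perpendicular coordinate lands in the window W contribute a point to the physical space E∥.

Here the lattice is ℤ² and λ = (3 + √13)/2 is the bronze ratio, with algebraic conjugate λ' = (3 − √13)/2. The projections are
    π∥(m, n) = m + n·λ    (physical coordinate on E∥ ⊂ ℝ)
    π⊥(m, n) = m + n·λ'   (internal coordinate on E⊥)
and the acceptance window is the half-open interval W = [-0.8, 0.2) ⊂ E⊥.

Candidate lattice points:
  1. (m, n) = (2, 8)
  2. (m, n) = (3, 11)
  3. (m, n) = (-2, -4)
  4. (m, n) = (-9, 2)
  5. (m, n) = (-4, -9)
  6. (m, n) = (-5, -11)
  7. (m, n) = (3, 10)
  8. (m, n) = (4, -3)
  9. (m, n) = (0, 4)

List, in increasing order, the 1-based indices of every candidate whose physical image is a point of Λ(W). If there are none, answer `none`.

1, 2, 3, 7

Compute λ' = (3−√13)/2 = -0.302776, so π⊥(m,n) = m -0.302776·n.
#1 (2,8): internal coord 2 + (8)·λ' = -0.422205; -0.422205 ∈ [-0.8, 0.2) → IN Λ
#2 (3,11): internal coord 3 + (11)·λ' = -0.330532; -0.330532 ∈ [-0.8, 0.2) → IN Λ
#3 (-2,-4): internal coord -2 + (-4)·λ' = -0.788897; -0.788897 ∈ [-0.8, 0.2) → IN Λ
#4 (-9,2): internal coord -9 + (2)·λ' = -9.605551; -9.605551 ∉ [-0.8, 0.2) → out
#5 (-4,-9): internal coord -4 + (-9)·λ' = -1.275019; -1.275019 ∉ [-0.8, 0.2) → out
#6 (-5,-11): internal coord -5 + (-11)·λ' = -1.669468; -1.669468 ∉ [-0.8, 0.2) → out
#7 (3,10): internal coord 3 + (10)·λ' = -0.027756; -0.027756 ∈ [-0.8, 0.2) → IN Λ
#8 (4,-3): internal coord 4 + (-3)·λ' = +4.908327; +4.908327 ∉ [-0.8, 0.2) → out
#9 (0,4): internal coord 0 + (4)·λ' = -1.211103; -1.211103 ∉ [-0.8, 0.2) → out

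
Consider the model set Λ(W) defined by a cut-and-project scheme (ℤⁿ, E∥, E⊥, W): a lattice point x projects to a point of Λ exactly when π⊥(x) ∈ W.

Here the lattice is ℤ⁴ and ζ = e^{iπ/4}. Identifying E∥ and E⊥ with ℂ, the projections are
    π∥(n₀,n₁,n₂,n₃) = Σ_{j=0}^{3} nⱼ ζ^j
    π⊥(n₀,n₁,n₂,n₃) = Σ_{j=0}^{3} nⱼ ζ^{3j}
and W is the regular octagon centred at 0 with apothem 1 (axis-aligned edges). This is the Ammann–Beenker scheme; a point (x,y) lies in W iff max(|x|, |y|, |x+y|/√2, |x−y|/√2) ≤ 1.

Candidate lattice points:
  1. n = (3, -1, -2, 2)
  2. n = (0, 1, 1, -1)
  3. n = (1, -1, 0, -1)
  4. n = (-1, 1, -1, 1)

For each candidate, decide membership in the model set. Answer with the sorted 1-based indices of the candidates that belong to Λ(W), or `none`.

Internal map: ζ^{3j} for j=0..3 gives (1,0), (−√2/2,√2/2), (0,−1), (√2/2,√2/2).
#1 (3, -1, -2, 2): internal (5.1213, 2.7071); octagon support 5.5355 vs apothem 1 → ∉ W
#2 (0, 1, 1, -1): internal (-1.4142, -1.0000); octagon support 1.7071 vs apothem 1 → ∉ W
#3 (1, -1, 0, -1): internal (1.0000, -1.4142); octagon support 1.7071 vs apothem 1 → ∉ W
#4 (-1, 1, -1, 1): internal (-1.0000, 2.4142); octagon support 2.4142 vs apothem 1 → ∉ W

none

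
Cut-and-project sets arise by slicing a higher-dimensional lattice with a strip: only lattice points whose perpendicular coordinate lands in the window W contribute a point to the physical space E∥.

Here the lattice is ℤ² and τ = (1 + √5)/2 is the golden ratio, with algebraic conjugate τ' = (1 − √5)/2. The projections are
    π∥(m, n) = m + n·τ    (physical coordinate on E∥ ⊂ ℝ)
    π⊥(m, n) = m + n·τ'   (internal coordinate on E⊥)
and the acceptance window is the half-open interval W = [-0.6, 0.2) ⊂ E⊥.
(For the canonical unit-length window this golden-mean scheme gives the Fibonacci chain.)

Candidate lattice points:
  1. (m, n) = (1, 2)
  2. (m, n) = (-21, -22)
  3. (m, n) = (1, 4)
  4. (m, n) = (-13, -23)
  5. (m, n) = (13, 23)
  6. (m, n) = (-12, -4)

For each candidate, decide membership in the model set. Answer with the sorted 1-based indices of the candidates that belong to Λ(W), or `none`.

Numerically τ ≈ 1.61803 and τ' = −1/τ ≈ -0.61803.
candidate 1: (m,n)=(1,2) → π∥ = 1+2·τ ≈ 4.23607, π⊥ = 1+2·τ' ≈ -0.23607 ∈ [-0.6, 0.2) ⇒ IN Λ
candidate 2: (m,n)=(-21,-22) → π∥ = -21-22·τ ≈ -56.59675, π⊥ = -21-22·τ' ≈ -7.40325 ∉ [-0.6, 0.2) ⇒ out
candidate 3: (m,n)=(1,4) → π∥ = 1+4·τ ≈ 7.47214, π⊥ = 1+4·τ' ≈ -1.47214 ∉ [-0.6, 0.2) ⇒ out
candidate 4: (m,n)=(-13,-23) → π∥ = -13-23·τ ≈ -50.21478, π⊥ = -13-23·τ' ≈ 1.21478 ∉ [-0.6, 0.2) ⇒ out
candidate 5: (m,n)=(13,23) → π∥ = 13+23·τ ≈ 50.21478, π⊥ = 13+23·τ' ≈ -1.21478 ∉ [-0.6, 0.2) ⇒ out
candidate 6: (m,n)=(-12,-4) → π∥ = -12-4·τ ≈ -18.47214, π⊥ = -12-4·τ' ≈ -9.52786 ∉ [-0.6, 0.2) ⇒ out

1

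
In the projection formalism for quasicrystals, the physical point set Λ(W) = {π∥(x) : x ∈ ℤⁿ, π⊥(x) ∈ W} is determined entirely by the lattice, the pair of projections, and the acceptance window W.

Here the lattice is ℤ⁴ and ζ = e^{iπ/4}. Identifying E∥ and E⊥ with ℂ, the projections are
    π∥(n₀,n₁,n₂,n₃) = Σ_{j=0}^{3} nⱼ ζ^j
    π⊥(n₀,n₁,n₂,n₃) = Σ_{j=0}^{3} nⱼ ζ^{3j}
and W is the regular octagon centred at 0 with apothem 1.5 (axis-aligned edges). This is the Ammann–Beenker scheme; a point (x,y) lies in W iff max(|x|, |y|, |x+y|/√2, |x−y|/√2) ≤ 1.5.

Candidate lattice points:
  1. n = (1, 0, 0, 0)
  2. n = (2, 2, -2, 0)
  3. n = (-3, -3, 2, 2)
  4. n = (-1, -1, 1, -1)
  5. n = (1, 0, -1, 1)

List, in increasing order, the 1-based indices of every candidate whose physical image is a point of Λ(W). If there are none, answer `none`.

π⊥(n) = n₀ + n₁ζ³ + n₂ζ⁶ + n₃ζ⁹ where ζ = e^{iπ/4}.
candidate 1: n = (1, 0, 0, 0) → π⊥ ≈ (+1.0000, +0.0000); max(|x|,|y|,|x±y|/√2) = 1.0000 ≤ 1.5 ⇒ ∈ W
candidate 2: n = (2, 2, -2, 0) → π⊥ ≈ (+0.5858, +3.4142); max(|x|,|y|,|x±y|/√2) = 3.4142 > 1.5 ⇒ ∉ W
candidate 3: n = (-3, -3, 2, 2) → π⊥ ≈ (+0.5355, -2.7071); max(|x|,|y|,|x±y|/√2) = 2.7071 > 1.5 ⇒ ∉ W
candidate 4: n = (-1, -1, 1, -1) → π⊥ ≈ (-1.0000, -2.4142); max(|x|,|y|,|x±y|/√2) = 2.4142 > 1.5 ⇒ ∉ W
candidate 5: n = (1, 0, -1, 1) → π⊥ ≈ (+1.7071, +1.7071); max(|x|,|y|,|x±y|/√2) = 2.4142 > 1.5 ⇒ ∉ W

1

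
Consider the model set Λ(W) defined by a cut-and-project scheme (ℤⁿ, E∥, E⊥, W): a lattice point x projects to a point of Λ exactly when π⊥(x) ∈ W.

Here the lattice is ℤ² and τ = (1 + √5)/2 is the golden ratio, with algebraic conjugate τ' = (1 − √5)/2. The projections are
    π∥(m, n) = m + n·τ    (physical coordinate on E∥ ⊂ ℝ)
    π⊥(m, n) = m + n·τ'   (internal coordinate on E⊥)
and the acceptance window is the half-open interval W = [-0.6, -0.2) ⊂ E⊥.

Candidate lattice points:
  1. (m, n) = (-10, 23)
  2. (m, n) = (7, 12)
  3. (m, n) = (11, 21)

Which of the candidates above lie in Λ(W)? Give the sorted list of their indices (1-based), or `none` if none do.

Compute τ' = (1−√5)/2 = -0.61803, so π⊥(m,n) = m -0.61803·n.
candidate 1: (m,n)=(-10,23) → π∥ = -10+23·τ ≈ 27.21478, π⊥ = -10+23·τ' ≈ -24.21478 ∉ [-0.6, -0.2) ⇒ out
candidate 2: (m,n)=(7,12) → π∥ = 7+12·τ ≈ 26.41641, π⊥ = 7+12·τ' ≈ -0.41641 ∈ [-0.6, -0.2) ⇒ IN Λ
candidate 3: (m,n)=(11,21) → π∥ = 11+21·τ ≈ 44.97871, π⊥ = 11+21·τ' ≈ -1.97871 ∉ [-0.6, -0.2) ⇒ out

2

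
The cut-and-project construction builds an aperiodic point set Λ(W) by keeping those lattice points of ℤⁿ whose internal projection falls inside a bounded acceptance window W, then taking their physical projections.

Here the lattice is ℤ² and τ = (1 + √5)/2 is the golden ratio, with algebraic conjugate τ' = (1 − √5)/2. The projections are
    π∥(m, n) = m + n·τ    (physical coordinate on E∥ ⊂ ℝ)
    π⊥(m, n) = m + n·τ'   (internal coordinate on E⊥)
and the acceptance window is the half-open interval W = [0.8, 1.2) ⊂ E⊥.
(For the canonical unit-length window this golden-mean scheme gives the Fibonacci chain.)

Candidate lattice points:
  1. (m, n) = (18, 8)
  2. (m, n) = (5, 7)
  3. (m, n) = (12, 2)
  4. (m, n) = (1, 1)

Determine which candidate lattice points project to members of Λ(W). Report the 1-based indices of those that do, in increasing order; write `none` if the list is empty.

none

Numerically τ ≈ 1.6180 and τ' = −1/τ ≈ -0.6180.
[1] lift (18,8): star map gives 13.0557; window check 0.8 ≤ 13.0557 < 1.2 is false → out
[2] lift (5,7): star map gives 0.6738; window check 0.8 ≤ 0.6738 < 1.2 is false → out
[3] lift (12,2): star map gives 10.7639; window check 0.8 ≤ 10.7639 < 1.2 is false → out
[4] lift (1,1): star map gives 0.3820; window check 0.8 ≤ 0.3820 < 1.2 is false → out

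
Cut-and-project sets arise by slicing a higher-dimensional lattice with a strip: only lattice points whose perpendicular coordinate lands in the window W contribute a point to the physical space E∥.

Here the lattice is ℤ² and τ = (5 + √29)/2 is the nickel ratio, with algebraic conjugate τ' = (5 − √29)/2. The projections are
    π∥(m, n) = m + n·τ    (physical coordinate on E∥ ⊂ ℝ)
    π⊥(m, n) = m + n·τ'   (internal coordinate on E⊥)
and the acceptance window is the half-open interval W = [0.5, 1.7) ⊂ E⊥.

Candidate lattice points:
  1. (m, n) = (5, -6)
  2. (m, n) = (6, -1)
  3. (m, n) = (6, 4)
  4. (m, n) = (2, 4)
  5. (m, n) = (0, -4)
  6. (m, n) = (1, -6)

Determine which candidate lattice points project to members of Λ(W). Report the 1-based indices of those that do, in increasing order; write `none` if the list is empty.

τ' = (5−√29)/2 ≈ -0.1926.
#1 (5,-6): internal coord 5 + (-6)·τ' = +6.1555; +6.1555 ∉ [0.5, 1.7) → out
#2 (6,-1): internal coord 6 + (-1)·τ' = +6.1926; +6.1926 ∉ [0.5, 1.7) → out
#3 (6,4): internal coord 6 + (4)·τ' = +5.2297; +5.2297 ∉ [0.5, 1.7) → out
#4 (2,4): internal coord 2 + (4)·τ' = +1.2297; +1.2297 ∈ [0.5, 1.7) → IN Λ
#5 (0,-4): internal coord 0 + (-4)·τ' = +0.7703; +0.7703 ∈ [0.5, 1.7) → IN Λ
#6 (1,-6): internal coord 1 + (-6)·τ' = +2.1555; +2.1555 ∉ [0.5, 1.7) → out

4, 5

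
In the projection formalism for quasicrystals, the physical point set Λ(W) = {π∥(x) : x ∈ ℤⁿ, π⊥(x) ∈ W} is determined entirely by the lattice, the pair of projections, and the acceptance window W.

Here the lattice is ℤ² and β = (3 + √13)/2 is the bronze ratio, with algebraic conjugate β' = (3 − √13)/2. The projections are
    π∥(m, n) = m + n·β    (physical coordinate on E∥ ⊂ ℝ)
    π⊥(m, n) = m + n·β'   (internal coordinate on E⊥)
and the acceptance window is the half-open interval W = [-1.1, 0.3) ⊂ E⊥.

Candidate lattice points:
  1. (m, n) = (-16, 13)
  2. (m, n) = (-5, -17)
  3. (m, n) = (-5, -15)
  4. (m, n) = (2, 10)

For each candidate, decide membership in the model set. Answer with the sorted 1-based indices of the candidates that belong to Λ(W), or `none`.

Numerically β ≈ 3.302776 and β' = −1/β ≈ -0.302776.
#1 (-16,13): internal coord -16 + (13)·β' = -19.936083; -19.936083 ∉ [-1.1, 0.3) → out
#2 (-5,-17): internal coord -5 + (-17)·β' = +0.147186; +0.147186 ∈ [-1.1, 0.3) → IN Λ
#3 (-5,-15): internal coord -5 + (-15)·β' = -0.458365; -0.458365 ∈ [-1.1, 0.3) → IN Λ
#4 (2,10): internal coord 2 + (10)·β' = -1.027756; -1.027756 ∈ [-1.1, 0.3) → IN Λ

2, 3, 4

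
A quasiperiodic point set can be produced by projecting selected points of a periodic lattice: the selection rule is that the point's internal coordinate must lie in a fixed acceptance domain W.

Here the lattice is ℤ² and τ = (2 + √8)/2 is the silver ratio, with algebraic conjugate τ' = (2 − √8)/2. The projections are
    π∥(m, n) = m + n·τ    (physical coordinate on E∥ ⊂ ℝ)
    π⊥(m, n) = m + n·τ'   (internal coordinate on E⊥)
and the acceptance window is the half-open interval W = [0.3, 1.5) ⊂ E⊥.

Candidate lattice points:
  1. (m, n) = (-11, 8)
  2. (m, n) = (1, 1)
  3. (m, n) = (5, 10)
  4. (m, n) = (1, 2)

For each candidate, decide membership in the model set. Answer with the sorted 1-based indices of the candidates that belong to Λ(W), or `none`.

2, 3

τ' = (2−√8)/2 ≈ -0.4142.
[1] lift (-11,8): star map gives -14.3137; window check 0.3 ≤ -14.3137 < 1.5 is false → out
[2] lift (1,1): star map gives 0.5858; window check 0.3 ≤ 0.5858 < 1.5 is true → IN Λ
[3] lift (5,10): star map gives 0.8579; window check 0.3 ≤ 0.8579 < 1.5 is true → IN Λ
[4] lift (1,2): star map gives 0.1716; window check 0.3 ≤ 0.1716 < 1.5 is false → out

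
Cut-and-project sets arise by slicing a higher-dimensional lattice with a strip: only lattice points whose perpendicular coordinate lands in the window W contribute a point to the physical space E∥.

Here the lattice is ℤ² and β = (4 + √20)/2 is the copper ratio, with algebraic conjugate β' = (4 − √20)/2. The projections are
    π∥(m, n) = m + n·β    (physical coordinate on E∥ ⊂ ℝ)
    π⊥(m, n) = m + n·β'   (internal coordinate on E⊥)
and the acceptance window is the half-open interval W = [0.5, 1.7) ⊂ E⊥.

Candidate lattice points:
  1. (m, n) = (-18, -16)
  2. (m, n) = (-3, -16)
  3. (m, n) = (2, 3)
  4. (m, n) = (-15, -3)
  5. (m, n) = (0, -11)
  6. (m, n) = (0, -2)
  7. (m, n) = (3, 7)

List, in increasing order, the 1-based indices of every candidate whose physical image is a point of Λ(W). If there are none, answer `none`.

2, 3, 7

Numerically β ≈ 4.23607 and β' = −1/β ≈ -0.23607.
candidate 1: (m,n)=(-18,-16) → π∥ = -18-16·β ≈ -85.77709, π⊥ = -18-16·β' ≈ -14.22291 ∉ [0.5, 1.7) ⇒ out
candidate 2: (m,n)=(-3,-16) → π∥ = -3-16·β ≈ -70.77709, π⊥ = -3-16·β' ≈ 0.77709 ∈ [0.5, 1.7) ⇒ IN Λ
candidate 3: (m,n)=(2,3) → π∥ = 2+3·β ≈ 14.70820, π⊥ = 2+3·β' ≈ 1.29180 ∈ [0.5, 1.7) ⇒ IN Λ
candidate 4: (m,n)=(-15,-3) → π∥ = -15-3·β ≈ -27.70820, π⊥ = -15-3·β' ≈ -14.29180 ∉ [0.5, 1.7) ⇒ out
candidate 5: (m,n)=(0,-11) → π∥ = 0-11·β ≈ -46.59675, π⊥ = 0-11·β' ≈ 2.59675 ∉ [0.5, 1.7) ⇒ out
candidate 6: (m,n)=(0,-2) → π∥ = 0-2·β ≈ -8.47214, π⊥ = 0-2·β' ≈ 0.47214 ∉ [0.5, 1.7) ⇒ out
candidate 7: (m,n)=(3,7) → π∥ = 3+7·β ≈ 32.65248, π⊥ = 3+7·β' ≈ 1.34752 ∈ [0.5, 1.7) ⇒ IN Λ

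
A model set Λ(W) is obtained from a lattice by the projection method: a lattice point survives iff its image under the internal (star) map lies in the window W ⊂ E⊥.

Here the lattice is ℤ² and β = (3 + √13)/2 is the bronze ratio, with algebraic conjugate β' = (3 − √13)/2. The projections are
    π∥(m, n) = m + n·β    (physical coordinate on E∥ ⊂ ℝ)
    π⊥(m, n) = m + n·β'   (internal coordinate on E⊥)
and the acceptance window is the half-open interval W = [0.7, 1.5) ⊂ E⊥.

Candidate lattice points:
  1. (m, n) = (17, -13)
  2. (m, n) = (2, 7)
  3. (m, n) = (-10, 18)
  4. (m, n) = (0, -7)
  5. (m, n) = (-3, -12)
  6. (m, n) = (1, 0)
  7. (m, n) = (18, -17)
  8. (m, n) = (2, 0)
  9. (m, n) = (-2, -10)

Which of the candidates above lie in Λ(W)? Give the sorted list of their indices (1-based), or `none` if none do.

Compute β' = (3−√13)/2 = -0.30278, so π⊥(m,n) = m -0.30278·n.
[1] lift (17,-13): star map gives 20.93608; window check 0.7 ≤ 20.93608 < 1.5 is false → out
[2] lift (2,7): star map gives -0.11943; window check 0.7 ≤ -0.11943 < 1.5 is false → out
[3] lift (-10,18): star map gives -15.44996; window check 0.7 ≤ -15.44996 < 1.5 is false → out
[4] lift (0,-7): star map gives 2.11943; window check 0.7 ≤ 2.11943 < 1.5 is false → out
[5] lift (-3,-12): star map gives 0.63331; window check 0.7 ≤ 0.63331 < 1.5 is false → out
[6] lift (1,0): star map gives 1.00000; window check 0.7 ≤ 1.00000 < 1.5 is true → IN Λ
[7] lift (18,-17): star map gives 23.14719; window check 0.7 ≤ 23.14719 < 1.5 is false → out
[8] lift (2,0): star map gives 2.00000; window check 0.7 ≤ 2.00000 < 1.5 is false → out
[9] lift (-2,-10): star map gives 1.02776; window check 0.7 ≤ 1.02776 < 1.5 is true → IN Λ

6, 9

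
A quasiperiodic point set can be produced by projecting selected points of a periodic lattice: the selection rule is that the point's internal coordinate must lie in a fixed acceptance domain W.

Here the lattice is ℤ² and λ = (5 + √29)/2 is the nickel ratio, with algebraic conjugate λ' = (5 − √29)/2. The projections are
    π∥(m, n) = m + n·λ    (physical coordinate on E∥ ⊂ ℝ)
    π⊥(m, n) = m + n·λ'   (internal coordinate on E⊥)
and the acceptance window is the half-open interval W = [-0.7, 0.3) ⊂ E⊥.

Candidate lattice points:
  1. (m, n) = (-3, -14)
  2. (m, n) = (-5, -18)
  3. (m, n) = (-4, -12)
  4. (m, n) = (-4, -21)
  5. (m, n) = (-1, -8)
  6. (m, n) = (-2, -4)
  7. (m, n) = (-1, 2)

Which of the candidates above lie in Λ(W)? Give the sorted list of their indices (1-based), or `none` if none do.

1, 4

Numerically λ ≈ 5.192582 and λ' = −1/λ ≈ -0.192582.
[1] lift (-3,-14): star map gives -0.303846; window check -0.7 ≤ -0.303846 < 0.3 is true → IN Λ
[2] lift (-5,-18): star map gives -1.533517; window check -0.7 ≤ -1.533517 < 0.3 is false → out
[3] lift (-4,-12): star map gives -1.689011; window check -0.7 ≤ -1.689011 < 0.3 is false → out
[4] lift (-4,-21): star map gives 0.044230; window check -0.7 ≤ 0.044230 < 0.3 is true → IN Λ
[5] lift (-1,-8): star map gives 0.540659; window check -0.7 ≤ 0.540659 < 0.3 is false → out
[6] lift (-2,-4): star map gives -1.229670; window check -0.7 ≤ -1.229670 < 0.3 is false → out
[7] lift (-1,2): star map gives -1.385165; window check -0.7 ≤ -1.385165 < 0.3 is false → out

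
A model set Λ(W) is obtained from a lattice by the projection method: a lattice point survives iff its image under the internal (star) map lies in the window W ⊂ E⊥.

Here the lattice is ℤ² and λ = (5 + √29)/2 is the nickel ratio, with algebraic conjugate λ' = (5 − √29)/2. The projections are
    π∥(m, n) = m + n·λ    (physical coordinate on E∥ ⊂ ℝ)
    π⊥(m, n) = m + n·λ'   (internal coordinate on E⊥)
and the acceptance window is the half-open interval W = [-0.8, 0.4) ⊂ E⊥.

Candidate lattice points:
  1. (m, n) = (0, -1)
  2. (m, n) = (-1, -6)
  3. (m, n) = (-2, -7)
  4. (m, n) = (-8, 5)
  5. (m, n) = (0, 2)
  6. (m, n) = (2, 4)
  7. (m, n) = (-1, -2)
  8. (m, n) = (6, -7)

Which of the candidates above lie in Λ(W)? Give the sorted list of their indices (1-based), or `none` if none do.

1, 2, 3, 5, 7

Compute λ' = (5−√29)/2 = -0.19258, so π⊥(m,n) = m -0.19258·n.
[1] lift (0,-1): star map gives 0.19258; window check -0.8 ≤ 0.19258 < 0.4 is true → IN Λ
[2] lift (-1,-6): star map gives 0.15549; window check -0.8 ≤ 0.15549 < 0.4 is true → IN Λ
[3] lift (-2,-7): star map gives -0.65192; window check -0.8 ≤ -0.65192 < 0.4 is true → IN Λ
[4] lift (-8,5): star map gives -8.96291; window check -0.8 ≤ -8.96291 < 0.4 is false → out
[5] lift (0,2): star map gives -0.38516; window check -0.8 ≤ -0.38516 < 0.4 is true → IN Λ
[6] lift (2,4): star map gives 1.22967; window check -0.8 ≤ 1.22967 < 0.4 is false → out
[7] lift (-1,-2): star map gives -0.61484; window check -0.8 ≤ -0.61484 < 0.4 is true → IN Λ
[8] lift (6,-7): star map gives 7.34808; window check -0.8 ≤ 7.34808 < 0.4 is false → out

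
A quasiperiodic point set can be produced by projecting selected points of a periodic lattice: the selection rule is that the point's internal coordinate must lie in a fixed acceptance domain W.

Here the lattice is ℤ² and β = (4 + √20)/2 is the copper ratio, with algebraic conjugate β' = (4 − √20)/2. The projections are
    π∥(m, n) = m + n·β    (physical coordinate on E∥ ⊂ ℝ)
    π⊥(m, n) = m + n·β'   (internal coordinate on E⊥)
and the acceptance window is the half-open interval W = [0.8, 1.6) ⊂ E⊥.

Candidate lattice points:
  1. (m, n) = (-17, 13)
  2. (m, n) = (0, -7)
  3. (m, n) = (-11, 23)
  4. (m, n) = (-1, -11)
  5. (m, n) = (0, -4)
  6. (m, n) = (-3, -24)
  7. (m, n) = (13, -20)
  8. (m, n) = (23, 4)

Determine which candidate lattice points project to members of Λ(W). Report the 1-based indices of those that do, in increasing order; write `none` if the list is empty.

β' = (4−√20)/2 ≈ -0.23607.
candidate 1: (m,n)=(-17,13) → π∥ = -17+13·β ≈ 38.06888, π⊥ = -17+13·β' ≈ -20.06888 ∉ [0.8, 1.6) ⇒ out
candidate 2: (m,n)=(0,-7) → π∥ = 0-7·β ≈ -29.65248, π⊥ = 0-7·β' ≈ 1.65248 ∉ [0.8, 1.6) ⇒ out
candidate 3: (m,n)=(-11,23) → π∥ = -11+23·β ≈ 86.42956, π⊥ = -11+23·β' ≈ -16.42956 ∉ [0.8, 1.6) ⇒ out
candidate 4: (m,n)=(-1,-11) → π∥ = -1-11·β ≈ -47.59675, π⊥ = -1-11·β' ≈ 1.59675 ∈ [0.8, 1.6) ⇒ IN Λ
candidate 5: (m,n)=(0,-4) → π∥ = 0-4·β ≈ -16.94427, π⊥ = 0-4·β' ≈ 0.94427 ∈ [0.8, 1.6) ⇒ IN Λ
candidate 6: (m,n)=(-3,-24) → π∥ = -3-24·β ≈ -104.66563, π⊥ = -3-24·β' ≈ 2.66563 ∉ [0.8, 1.6) ⇒ out
candidate 7: (m,n)=(13,-20) → π∥ = 13-20·β ≈ -71.72136, π⊥ = 13-20·β' ≈ 17.72136 ∉ [0.8, 1.6) ⇒ out
candidate 8: (m,n)=(23,4) → π∥ = 23+4·β ≈ 39.94427, π⊥ = 23+4·β' ≈ 22.05573 ∉ [0.8, 1.6) ⇒ out

4, 5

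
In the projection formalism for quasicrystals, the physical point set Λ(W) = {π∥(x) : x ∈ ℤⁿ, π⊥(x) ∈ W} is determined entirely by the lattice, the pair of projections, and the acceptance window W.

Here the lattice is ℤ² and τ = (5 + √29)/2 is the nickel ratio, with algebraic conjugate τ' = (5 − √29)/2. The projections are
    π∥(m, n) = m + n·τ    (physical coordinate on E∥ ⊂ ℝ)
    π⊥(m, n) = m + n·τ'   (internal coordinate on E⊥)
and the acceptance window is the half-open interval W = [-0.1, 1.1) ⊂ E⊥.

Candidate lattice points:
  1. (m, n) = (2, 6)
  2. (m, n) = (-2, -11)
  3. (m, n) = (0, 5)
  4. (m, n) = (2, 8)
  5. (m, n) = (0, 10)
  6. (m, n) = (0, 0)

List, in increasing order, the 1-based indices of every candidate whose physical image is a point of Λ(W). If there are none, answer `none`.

1, 2, 4, 6

Compute τ' = (5−√29)/2 = -0.19258, so π⊥(m,n) = m -0.19258·n.
#1 (2,6): internal coord 2 + (6)·τ' = +0.84451; +0.84451 ∈ [-0.1, 1.1) → IN Λ
#2 (-2,-11): internal coord -2 + (-11)·τ' = +0.11841; +0.11841 ∈ [-0.1, 1.1) → IN Λ
#3 (0,5): internal coord 0 + (5)·τ' = -0.96291; -0.96291 ∉ [-0.1, 1.1) → out
#4 (2,8): internal coord 2 + (8)·τ' = +0.45934; +0.45934 ∈ [-0.1, 1.1) → IN Λ
#5 (0,10): internal coord 0 + (10)·τ' = -1.92582; -1.92582 ∉ [-0.1, 1.1) → out
#6 (0,0): internal coord 0 + (0)·τ' = +0.00000; +0.00000 ∈ [-0.1, 1.1) → IN Λ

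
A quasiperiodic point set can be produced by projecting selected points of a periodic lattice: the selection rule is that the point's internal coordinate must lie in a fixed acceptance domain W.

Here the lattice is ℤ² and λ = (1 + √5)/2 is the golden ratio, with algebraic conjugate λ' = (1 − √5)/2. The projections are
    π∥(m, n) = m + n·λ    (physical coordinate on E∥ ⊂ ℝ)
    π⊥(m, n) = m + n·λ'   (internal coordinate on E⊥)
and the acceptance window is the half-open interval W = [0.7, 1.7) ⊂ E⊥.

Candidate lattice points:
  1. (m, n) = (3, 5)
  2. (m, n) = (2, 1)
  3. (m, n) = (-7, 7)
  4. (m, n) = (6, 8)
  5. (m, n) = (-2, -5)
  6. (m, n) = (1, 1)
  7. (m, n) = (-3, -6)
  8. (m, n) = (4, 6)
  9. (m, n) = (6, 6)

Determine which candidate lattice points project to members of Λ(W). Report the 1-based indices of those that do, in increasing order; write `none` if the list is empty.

Compute λ' = (1−√5)/2 = -0.618034, so π⊥(m,n) = m -0.618034·n.
#1 (3,5): internal coord 3 + (5)·λ' = -0.090170; -0.090170 ∉ [0.7, 1.7) → out
#2 (2,1): internal coord 2 + (1)·λ' = +1.381966; +1.381966 ∈ [0.7, 1.7) → IN Λ
#3 (-7,7): internal coord -7 + (7)·λ' = -11.326238; -11.326238 ∉ [0.7, 1.7) → out
#4 (6,8): internal coord 6 + (8)·λ' = +1.055728; +1.055728 ∈ [0.7, 1.7) → IN Λ
#5 (-2,-5): internal coord -2 + (-5)·λ' = +1.090170; +1.090170 ∈ [0.7, 1.7) → IN Λ
#6 (1,1): internal coord 1 + (1)·λ' = +0.381966; +0.381966 ∉ [0.7, 1.7) → out
#7 (-3,-6): internal coord -3 + (-6)·λ' = +0.708204; +0.708204 ∈ [0.7, 1.7) → IN Λ
#8 (4,6): internal coord 4 + (6)·λ' = +0.291796; +0.291796 ∉ [0.7, 1.7) → out
#9 (6,6): internal coord 6 + (6)·λ' = +2.291796; +2.291796 ∉ [0.7, 1.7) → out

2, 4, 5, 7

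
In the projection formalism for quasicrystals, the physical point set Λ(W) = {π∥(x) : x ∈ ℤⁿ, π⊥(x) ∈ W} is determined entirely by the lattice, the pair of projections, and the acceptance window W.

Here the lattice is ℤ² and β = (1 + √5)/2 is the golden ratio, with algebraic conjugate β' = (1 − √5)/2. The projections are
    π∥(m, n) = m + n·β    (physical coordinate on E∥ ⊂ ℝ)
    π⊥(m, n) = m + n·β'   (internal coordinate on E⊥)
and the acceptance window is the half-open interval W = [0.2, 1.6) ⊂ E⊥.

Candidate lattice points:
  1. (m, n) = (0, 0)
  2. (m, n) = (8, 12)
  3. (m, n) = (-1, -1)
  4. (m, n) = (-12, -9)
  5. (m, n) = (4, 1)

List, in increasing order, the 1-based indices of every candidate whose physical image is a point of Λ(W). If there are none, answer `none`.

β' = (1−√5)/2 ≈ -0.61803.
[1] lift (0,0): star map gives 0.00000; window check 0.2 ≤ 0.00000 < 1.6 is false → out
[2] lift (8,12): star map gives 0.58359; window check 0.2 ≤ 0.58359 < 1.6 is true → IN Λ
[3] lift (-1,-1): star map gives -0.38197; window check 0.2 ≤ -0.38197 < 1.6 is false → out
[4] lift (-12,-9): star map gives -6.43769; window check 0.2 ≤ -6.43769 < 1.6 is false → out
[5] lift (4,1): star map gives 3.38197; window check 0.2 ≤ 3.38197 < 1.6 is false → out

2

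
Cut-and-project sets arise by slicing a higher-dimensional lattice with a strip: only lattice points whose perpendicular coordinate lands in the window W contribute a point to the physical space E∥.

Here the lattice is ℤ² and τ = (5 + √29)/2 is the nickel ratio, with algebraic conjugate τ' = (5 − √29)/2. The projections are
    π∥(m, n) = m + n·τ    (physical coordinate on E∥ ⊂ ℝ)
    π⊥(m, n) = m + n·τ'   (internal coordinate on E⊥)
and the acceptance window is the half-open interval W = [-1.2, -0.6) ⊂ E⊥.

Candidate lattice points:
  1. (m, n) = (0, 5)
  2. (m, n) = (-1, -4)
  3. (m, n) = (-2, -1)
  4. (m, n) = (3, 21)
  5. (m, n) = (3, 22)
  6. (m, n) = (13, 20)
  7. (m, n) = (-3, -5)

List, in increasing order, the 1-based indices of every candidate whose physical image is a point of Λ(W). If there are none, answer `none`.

1, 4

Compute τ' = (5−√29)/2 = -0.1926, so π⊥(m,n) = m -0.1926·n.
[1] lift (0,5): star map gives -0.9629; window check -1.2 ≤ -0.9629 < -0.6 is true → IN Λ
[2] lift (-1,-4): star map gives -0.2297; window check -1.2 ≤ -0.2297 < -0.6 is false → out
[3] lift (-2,-1): star map gives -1.8074; window check -1.2 ≤ -1.8074 < -0.6 is false → out
[4] lift (3,21): star map gives -1.0442; window check -1.2 ≤ -1.0442 < -0.6 is true → IN Λ
[5] lift (3,22): star map gives -1.2368; window check -1.2 ≤ -1.2368 < -0.6 is false → out
[6] lift (13,20): star map gives 9.1484; window check -1.2 ≤ 9.1484 < -0.6 is false → out
[7] lift (-3,-5): star map gives -2.0371; window check -1.2 ≤ -2.0371 < -0.6 is false → out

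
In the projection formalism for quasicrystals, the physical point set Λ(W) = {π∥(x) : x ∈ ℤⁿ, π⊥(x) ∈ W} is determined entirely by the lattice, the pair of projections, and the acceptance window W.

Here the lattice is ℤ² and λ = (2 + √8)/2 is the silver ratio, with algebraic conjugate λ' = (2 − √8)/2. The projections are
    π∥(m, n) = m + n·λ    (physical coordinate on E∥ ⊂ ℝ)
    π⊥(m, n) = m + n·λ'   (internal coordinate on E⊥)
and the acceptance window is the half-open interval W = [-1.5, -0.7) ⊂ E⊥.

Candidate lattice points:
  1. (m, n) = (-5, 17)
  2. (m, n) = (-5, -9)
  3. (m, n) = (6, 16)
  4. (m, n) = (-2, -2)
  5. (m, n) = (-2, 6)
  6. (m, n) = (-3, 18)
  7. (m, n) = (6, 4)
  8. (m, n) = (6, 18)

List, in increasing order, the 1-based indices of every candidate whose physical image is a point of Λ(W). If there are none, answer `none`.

2, 4, 8

Numerically λ ≈ 2.414214 and λ' = −1/λ ≈ -0.414214.
#1 (-5,17): internal coord -5 + (17)·λ' = -12.041631; -12.041631 ∉ [-1.5, -0.7) → out
#2 (-5,-9): internal coord -5 + (-9)·λ' = -1.272078; -1.272078 ∈ [-1.5, -0.7) → IN Λ
#3 (6,16): internal coord 6 + (16)·λ' = -0.627417; -0.627417 ∉ [-1.5, -0.7) → out
#4 (-2,-2): internal coord -2 + (-2)·λ' = -1.171573; -1.171573 ∈ [-1.5, -0.7) → IN Λ
#5 (-2,6): internal coord -2 + (6)·λ' = -4.485281; -4.485281 ∉ [-1.5, -0.7) → out
#6 (-3,18): internal coord -3 + (18)·λ' = -10.455844; -10.455844 ∉ [-1.5, -0.7) → out
#7 (6,4): internal coord 6 + (4)·λ' = +4.343146; +4.343146 ∉ [-1.5, -0.7) → out
#8 (6,18): internal coord 6 + (18)·λ' = -1.455844; -1.455844 ∈ [-1.5, -0.7) → IN Λ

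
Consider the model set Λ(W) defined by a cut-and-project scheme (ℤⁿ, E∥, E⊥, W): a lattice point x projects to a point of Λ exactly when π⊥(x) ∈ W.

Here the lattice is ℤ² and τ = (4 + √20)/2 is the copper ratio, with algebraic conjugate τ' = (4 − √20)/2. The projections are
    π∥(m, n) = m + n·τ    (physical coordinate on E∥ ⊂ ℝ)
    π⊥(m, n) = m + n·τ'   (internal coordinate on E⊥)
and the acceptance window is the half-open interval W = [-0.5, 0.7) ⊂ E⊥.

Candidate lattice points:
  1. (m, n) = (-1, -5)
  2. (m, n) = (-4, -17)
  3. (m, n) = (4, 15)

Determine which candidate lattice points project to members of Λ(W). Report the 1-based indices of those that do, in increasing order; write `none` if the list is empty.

1, 2, 3

Compute τ' = (4−√20)/2 = -0.2361, so π⊥(m,n) = m -0.2361·n.
candidate 1: (m,n)=(-1,-5) → π∥ = -1-5·τ ≈ -22.1803, π⊥ = -1-5·τ' ≈ 0.1803 ∈ [-0.5, 0.7) ⇒ IN Λ
candidate 2: (m,n)=(-4,-17) → π∥ = -4-17·τ ≈ -76.0132, π⊥ = -4-17·τ' ≈ 0.0132 ∈ [-0.5, 0.7) ⇒ IN Λ
candidate 3: (m,n)=(4,15) → π∥ = 4+15·τ ≈ 67.5410, π⊥ = 4+15·τ' ≈ 0.4590 ∈ [-0.5, 0.7) ⇒ IN Λ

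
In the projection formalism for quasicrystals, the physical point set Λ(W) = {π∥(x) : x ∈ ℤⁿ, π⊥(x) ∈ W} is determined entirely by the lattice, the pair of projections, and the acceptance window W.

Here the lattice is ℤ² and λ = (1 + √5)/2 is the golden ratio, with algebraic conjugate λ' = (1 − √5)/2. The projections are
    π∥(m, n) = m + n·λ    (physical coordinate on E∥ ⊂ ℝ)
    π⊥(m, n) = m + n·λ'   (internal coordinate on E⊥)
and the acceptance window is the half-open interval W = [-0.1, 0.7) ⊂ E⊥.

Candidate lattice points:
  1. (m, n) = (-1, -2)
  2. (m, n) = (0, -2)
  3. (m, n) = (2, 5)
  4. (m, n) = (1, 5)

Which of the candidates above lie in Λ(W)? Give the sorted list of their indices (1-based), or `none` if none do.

1

Numerically λ ≈ 1.618034 and λ' = −1/λ ≈ -0.618034.
candidate 1: (m,n)=(-1,-2) → π∥ = -1-2·λ ≈ -4.236068, π⊥ = -1-2·λ' ≈ 0.236068 ∈ [-0.1, 0.7) ⇒ IN Λ
candidate 2: (m,n)=(0,-2) → π∥ = 0-2·λ ≈ -3.236068, π⊥ = 0-2·λ' ≈ 1.236068 ∉ [-0.1, 0.7) ⇒ out
candidate 3: (m,n)=(2,5) → π∥ = 2+5·λ ≈ 10.090170, π⊥ = 2+5·λ' ≈ -1.090170 ∉ [-0.1, 0.7) ⇒ out
candidate 4: (m,n)=(1,5) → π∥ = 1+5·λ ≈ 9.090170, π⊥ = 1+5·λ' ≈ -2.090170 ∉ [-0.1, 0.7) ⇒ out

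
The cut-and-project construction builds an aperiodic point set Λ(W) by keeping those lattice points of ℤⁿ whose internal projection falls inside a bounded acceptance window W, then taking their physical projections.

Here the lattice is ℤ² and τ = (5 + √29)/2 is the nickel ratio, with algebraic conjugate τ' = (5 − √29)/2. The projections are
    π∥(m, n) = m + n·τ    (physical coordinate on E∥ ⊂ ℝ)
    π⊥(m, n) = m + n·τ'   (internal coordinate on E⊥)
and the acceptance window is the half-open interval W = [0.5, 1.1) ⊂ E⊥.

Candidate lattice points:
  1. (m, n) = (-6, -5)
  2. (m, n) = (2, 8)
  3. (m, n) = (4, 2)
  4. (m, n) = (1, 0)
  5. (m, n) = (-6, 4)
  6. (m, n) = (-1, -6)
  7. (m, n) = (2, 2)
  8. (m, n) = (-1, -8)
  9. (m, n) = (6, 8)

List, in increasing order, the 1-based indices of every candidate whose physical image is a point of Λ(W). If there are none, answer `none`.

4, 8

Numerically τ ≈ 5.19258 and τ' = −1/τ ≈ -0.19258.
[1] lift (-6,-5): star map gives -5.03709; window check 0.5 ≤ -5.03709 < 1.1 is false → out
[2] lift (2,8): star map gives 0.45934; window check 0.5 ≤ 0.45934 < 1.1 is false → out
[3] lift (4,2): star map gives 3.61484; window check 0.5 ≤ 3.61484 < 1.1 is false → out
[4] lift (1,0): star map gives 1.00000; window check 0.5 ≤ 1.00000 < 1.1 is true → IN Λ
[5] lift (-6,4): star map gives -6.77033; window check 0.5 ≤ -6.77033 < 1.1 is false → out
[6] lift (-1,-6): star map gives 0.15549; window check 0.5 ≤ 0.15549 < 1.1 is false → out
[7] lift (2,2): star map gives 1.61484; window check 0.5 ≤ 1.61484 < 1.1 is false → out
[8] lift (-1,-8): star map gives 0.54066; window check 0.5 ≤ 0.54066 < 1.1 is true → IN Λ
[9] lift (6,8): star map gives 4.45934; window check 0.5 ≤ 4.45934 < 1.1 is false → out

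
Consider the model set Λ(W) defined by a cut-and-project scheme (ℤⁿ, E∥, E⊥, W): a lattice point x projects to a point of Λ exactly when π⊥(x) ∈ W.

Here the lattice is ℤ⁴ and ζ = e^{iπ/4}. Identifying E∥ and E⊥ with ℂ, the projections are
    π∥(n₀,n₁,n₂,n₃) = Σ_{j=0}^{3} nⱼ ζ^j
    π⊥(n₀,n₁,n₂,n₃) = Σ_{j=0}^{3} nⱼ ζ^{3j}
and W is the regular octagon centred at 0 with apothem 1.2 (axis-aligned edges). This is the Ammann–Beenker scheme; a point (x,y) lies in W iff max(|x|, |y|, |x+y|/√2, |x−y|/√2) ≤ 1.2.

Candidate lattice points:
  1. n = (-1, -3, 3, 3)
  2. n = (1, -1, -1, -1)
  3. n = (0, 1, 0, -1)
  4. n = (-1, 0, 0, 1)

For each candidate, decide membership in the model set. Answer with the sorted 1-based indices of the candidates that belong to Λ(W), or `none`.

π⊥(n) = n₀ + n₁ζ³ + n₂ζ⁶ + n₃ζ⁹ where ζ = e^{iπ/4}.
#1 (-1, -3, 3, 3): internal (3.2426, -3.0000); octagon support 4.4142 vs apothem 1.2 → ∉ W
#2 (1, -1, -1, -1): internal (1.0000, -0.4142); octagon support 1.0000 vs apothem 1.2 → ∈ W
#3 (0, 1, 0, -1): internal (-1.4142, 0.0000); octagon support 1.4142 vs apothem 1.2 → ∉ W
#4 (-1, 0, 0, 1): internal (-0.2929, 0.7071); octagon support 0.7071 vs apothem 1.2 → ∈ W

2, 4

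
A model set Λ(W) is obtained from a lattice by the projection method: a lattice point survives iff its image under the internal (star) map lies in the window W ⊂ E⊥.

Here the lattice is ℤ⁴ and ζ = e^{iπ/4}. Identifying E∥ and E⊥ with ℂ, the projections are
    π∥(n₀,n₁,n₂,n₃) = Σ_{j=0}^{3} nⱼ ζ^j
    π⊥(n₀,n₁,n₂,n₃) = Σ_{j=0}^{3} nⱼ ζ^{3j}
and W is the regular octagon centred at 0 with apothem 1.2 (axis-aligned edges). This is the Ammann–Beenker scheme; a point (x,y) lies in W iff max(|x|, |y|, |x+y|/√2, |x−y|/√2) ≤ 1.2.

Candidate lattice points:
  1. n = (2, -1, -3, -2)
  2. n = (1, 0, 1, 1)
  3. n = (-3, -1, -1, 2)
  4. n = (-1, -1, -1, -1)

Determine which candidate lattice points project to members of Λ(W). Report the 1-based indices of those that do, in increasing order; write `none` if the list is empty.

π⊥(n) = n₀ + n₁ζ³ + n₂ζ⁶ + n₃ζ⁹ where ζ = e^{iπ/4}.
#1 (2, -1, -3, -2): internal (1.292893, 0.878680); octagon support 1.535534 vs apothem 1.2 → ∉ W
#2 (1, 0, 1, 1): internal (1.707107, -0.292893); octagon support 1.707107 vs apothem 1.2 → ∉ W
#3 (-3, -1, -1, 2): internal (-0.878680, 1.707107); octagon support 1.828427 vs apothem 1.2 → ∉ W
#4 (-1, -1, -1, -1): internal (-1.000000, -0.414214); octagon support 1.000000 vs apothem 1.2 → ∈ W

4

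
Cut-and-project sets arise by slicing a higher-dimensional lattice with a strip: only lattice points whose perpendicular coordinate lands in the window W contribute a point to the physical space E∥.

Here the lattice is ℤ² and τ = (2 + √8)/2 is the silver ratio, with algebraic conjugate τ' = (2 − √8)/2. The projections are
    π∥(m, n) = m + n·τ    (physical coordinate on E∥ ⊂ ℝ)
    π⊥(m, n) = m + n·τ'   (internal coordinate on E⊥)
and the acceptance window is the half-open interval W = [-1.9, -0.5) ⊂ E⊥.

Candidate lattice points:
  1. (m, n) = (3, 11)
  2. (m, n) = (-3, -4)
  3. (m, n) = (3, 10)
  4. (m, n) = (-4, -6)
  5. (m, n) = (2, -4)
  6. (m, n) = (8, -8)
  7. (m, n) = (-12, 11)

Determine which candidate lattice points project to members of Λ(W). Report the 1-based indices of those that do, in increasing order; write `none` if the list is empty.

1, 2, 3, 4

Compute τ' = (2−√8)/2 = -0.41421, so π⊥(m,n) = m -0.41421·n.
#1 (3,11): internal coord 3 + (11)·τ' = -1.55635; -1.55635 ∈ [-1.9, -0.5) → IN Λ
#2 (-3,-4): internal coord -3 + (-4)·τ' = -1.34315; -1.34315 ∈ [-1.9, -0.5) → IN Λ
#3 (3,10): internal coord 3 + (10)·τ' = -1.14214; -1.14214 ∈ [-1.9, -0.5) → IN Λ
#4 (-4,-6): internal coord -4 + (-6)·τ' = -1.51472; -1.51472 ∈ [-1.9, -0.5) → IN Λ
#5 (2,-4): internal coord 2 + (-4)·τ' = +3.65685; +3.65685 ∉ [-1.9, -0.5) → out
#6 (8,-8): internal coord 8 + (-8)·τ' = +11.31371; +11.31371 ∉ [-1.9, -0.5) → out
#7 (-12,11): internal coord -12 + (11)·τ' = -16.55635; -16.55635 ∉ [-1.9, -0.5) → out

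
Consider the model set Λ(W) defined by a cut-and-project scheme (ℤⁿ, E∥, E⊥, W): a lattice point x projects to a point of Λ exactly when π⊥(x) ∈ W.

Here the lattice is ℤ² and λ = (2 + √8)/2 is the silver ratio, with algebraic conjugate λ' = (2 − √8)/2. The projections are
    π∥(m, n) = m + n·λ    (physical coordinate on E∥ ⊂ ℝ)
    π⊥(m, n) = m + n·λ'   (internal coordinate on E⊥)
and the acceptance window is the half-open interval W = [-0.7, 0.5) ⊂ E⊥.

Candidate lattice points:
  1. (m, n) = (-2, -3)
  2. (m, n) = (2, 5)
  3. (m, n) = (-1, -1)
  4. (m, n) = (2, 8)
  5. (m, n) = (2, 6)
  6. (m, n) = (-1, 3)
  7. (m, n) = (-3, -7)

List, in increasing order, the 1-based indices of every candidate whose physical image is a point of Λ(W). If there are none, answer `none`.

Compute λ' = (2−√8)/2 = -0.4142, so π⊥(m,n) = m -0.4142·n.
[1] lift (-2,-3): star map gives -0.7574; window check -0.7 ≤ -0.7574 < 0.5 is false → out
[2] lift (2,5): star map gives -0.0711; window check -0.7 ≤ -0.0711 < 0.5 is true → IN Λ
[3] lift (-1,-1): star map gives -0.5858; window check -0.7 ≤ -0.5858 < 0.5 is true → IN Λ
[4] lift (2,8): star map gives -1.3137; window check -0.7 ≤ -1.3137 < 0.5 is false → out
[5] lift (2,6): star map gives -0.4853; window check -0.7 ≤ -0.4853 < 0.5 is true → IN Λ
[6] lift (-1,3): star map gives -2.2426; window check -0.7 ≤ -2.2426 < 0.5 is false → out
[7] lift (-3,-7): star map gives -0.1005; window check -0.7 ≤ -0.1005 < 0.5 is true → IN Λ

2, 3, 5, 7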